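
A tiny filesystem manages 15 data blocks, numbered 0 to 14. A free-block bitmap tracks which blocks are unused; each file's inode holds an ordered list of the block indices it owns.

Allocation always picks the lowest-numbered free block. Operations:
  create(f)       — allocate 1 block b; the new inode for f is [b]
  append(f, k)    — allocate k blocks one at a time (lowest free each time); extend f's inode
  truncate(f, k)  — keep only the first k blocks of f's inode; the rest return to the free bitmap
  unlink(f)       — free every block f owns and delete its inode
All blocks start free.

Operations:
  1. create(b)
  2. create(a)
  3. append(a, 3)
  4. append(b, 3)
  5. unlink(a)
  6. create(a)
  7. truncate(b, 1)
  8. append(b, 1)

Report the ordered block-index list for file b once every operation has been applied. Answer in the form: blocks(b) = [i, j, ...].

blocks(b) = [0, 2]

create(b): bitmap=F.............. | b=[0]
create(a): bitmap=FF............. | a=[1] b=[0]
append(a, 3): bitmap=FFFFF.......... | a=[1, 2, 3, 4] b=[0]
append(b, 3): bitmap=FFFFFFFF....... | a=[1, 2, 3, 4] b=[0, 5, 6, 7]
unlink(a): bitmap=F....FFF....... | b=[0, 5, 6, 7]
create(a): bitmap=FF...FFF....... | a=[1] b=[0, 5, 6, 7]
truncate(b, 1): bitmap=FF............. | a=[1] b=[0]
append(b, 1): bitmap=FFF............ | a=[1] b=[0, 2]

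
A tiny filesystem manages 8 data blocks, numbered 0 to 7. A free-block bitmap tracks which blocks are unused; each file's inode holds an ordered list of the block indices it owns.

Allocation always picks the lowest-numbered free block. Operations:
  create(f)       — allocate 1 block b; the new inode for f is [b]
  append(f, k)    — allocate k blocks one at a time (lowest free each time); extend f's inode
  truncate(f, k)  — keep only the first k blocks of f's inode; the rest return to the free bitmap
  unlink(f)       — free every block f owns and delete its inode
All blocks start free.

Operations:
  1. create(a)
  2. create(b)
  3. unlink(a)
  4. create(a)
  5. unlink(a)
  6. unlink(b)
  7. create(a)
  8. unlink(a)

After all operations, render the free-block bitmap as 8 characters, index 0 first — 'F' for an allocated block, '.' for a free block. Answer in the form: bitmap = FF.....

  1. create(a)  ⇒  F.......  {a→[0]}
  2. create(b)  ⇒  FF......  {a→[0]; b→[1]}
  3. unlink(a)  ⇒  .F......  {b→[1]}
  4. create(a)  ⇒  FF......  {a→[0]; b→[1]}
  5. unlink(a)  ⇒  .F......  {b→[1]}
  6. unlink(b)  ⇒  ........  {}
  7. create(a)  ⇒  F.......  {a→[0]}
  8. unlink(a)  ⇒  ........  {}

bitmap = ........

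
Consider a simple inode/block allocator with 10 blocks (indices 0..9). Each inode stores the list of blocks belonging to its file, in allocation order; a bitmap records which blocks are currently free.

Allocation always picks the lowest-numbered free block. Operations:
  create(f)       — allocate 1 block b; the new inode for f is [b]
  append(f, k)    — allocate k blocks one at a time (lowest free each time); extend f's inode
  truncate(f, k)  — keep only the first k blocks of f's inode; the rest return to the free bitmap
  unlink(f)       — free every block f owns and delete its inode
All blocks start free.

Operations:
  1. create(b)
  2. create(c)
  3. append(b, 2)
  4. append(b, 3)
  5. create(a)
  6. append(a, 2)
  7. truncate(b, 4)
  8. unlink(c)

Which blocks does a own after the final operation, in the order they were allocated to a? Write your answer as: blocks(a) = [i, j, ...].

  1. create(b)  ⇒  F.........  {b→[0]}
  2. create(c)  ⇒  FF........  {b→[0]; c→[1]}
  3. append(b, 2)  ⇒  FFFF......  {b→[0, 2, 3]; c→[1]}
  4. append(b, 3)  ⇒  FFFFFFF...  {b→[0, 2, 3, 4, 5, 6]; c→[1]}
  5. create(a)  ⇒  FFFFFFFF..  {a→[7]; b→[0, 2, 3, 4, 5, 6]; c→[1]}
  6. append(a, 2)  ⇒  FFFFFFFFFF  {a→[7, 8, 9]; b→[0, 2, 3, 4, 5, 6]; c→[1]}
  7. truncate(b, 4)  ⇒  FFFFF..FFF  {a→[7, 8, 9]; b→[0, 2, 3, 4]; c→[1]}
  8. unlink(c)  ⇒  F.FFF..FFF  {a→[7, 8, 9]; b→[0, 2, 3, 4]}

blocks(a) = [7, 8, 9]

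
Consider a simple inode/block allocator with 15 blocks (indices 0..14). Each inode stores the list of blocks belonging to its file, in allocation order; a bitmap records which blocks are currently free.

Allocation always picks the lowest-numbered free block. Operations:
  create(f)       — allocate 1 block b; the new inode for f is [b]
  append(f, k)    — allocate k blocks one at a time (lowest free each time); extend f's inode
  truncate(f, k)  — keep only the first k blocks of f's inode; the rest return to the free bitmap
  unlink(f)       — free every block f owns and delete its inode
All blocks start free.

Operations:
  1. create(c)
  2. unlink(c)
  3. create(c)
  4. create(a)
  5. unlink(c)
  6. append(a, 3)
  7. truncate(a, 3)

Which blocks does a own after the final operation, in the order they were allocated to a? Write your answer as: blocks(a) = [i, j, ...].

blocks(a) = [1, 0, 2]

after create(c) → c:[0]  free=[F..............]
after unlink(c) →   free=[...............]
after create(c) → c:[0]  free=[F..............]
after create(a) → a:[1], c:[0]  free=[FF.............]
after unlink(c) → a:[1]  free=[.F.............]
after append(a, 3) → a:[1, 0, 2, 3]  free=[FFFF...........]
after truncate(a, 3) → a:[1, 0, 2]  free=[FFF............]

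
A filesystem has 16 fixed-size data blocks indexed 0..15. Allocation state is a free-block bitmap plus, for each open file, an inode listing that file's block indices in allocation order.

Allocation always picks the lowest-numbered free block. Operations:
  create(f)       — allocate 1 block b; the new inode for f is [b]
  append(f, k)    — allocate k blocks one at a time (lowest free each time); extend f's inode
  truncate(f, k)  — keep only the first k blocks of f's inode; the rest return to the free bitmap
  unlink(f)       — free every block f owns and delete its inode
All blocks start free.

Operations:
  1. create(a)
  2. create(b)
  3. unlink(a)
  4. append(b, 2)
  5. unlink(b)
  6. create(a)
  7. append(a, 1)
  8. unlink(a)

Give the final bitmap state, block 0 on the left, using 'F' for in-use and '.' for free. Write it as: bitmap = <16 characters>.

bitmap = ................

create(a): bitmap=F............... | a=[0]
create(b): bitmap=FF.............. | a=[0] b=[1]
unlink(a): bitmap=.F.............. | b=[1]
append(b, 2): bitmap=FFF............. | b=[1, 0, 2]
unlink(b): bitmap=................ | 
create(a): bitmap=F............... | a=[0]
append(a, 1): bitmap=FF.............. | a=[0, 1]
unlink(a): bitmap=................ | 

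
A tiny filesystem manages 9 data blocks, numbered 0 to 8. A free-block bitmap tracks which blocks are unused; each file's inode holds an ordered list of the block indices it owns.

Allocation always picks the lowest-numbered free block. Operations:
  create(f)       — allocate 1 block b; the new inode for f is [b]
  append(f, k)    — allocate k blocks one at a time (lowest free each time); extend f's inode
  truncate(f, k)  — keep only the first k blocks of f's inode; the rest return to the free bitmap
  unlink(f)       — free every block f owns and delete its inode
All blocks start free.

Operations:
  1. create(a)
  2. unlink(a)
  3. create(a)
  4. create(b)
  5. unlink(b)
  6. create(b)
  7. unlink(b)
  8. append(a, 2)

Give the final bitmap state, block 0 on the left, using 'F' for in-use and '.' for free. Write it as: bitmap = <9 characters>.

bitmap = FFF......

after create(a) → a:[0]  free=[F........]
after unlink(a) →   free=[.........]
after create(a) → a:[0]  free=[F........]
after create(b) → a:[0], b:[1]  free=[FF.......]
after unlink(b) → a:[0]  free=[F........]
after create(b) → a:[0], b:[1]  free=[FF.......]
after unlink(b) → a:[0]  free=[F........]
after append(a, 2) → a:[0, 1, 2]  free=[FFF......]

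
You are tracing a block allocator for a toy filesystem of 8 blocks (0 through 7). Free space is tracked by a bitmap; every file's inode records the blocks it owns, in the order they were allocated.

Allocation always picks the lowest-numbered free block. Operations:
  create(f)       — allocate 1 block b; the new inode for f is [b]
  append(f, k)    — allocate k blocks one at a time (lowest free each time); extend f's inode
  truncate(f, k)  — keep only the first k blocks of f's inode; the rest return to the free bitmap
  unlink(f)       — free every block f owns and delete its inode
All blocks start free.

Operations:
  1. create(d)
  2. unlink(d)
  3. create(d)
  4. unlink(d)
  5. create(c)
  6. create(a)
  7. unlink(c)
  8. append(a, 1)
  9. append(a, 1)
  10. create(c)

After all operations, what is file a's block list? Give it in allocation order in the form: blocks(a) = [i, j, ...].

blocks(a) = [1, 0, 2]

after create(d) → d:[0]  free=[F.......]
after unlink(d) →   free=[........]
after create(d) → d:[0]  free=[F.......]
after unlink(d) →   free=[........]
after create(c) → c:[0]  free=[F.......]
after create(a) → a:[1], c:[0]  free=[FF......]
after unlink(c) → a:[1]  free=[.F......]
after append(a, 1) → a:[1, 0]  free=[FF......]
after append(a, 1) → a:[1, 0, 2]  free=[FFF.....]
after create(c) → a:[1, 0, 2], c:[3]  free=[FFFF....]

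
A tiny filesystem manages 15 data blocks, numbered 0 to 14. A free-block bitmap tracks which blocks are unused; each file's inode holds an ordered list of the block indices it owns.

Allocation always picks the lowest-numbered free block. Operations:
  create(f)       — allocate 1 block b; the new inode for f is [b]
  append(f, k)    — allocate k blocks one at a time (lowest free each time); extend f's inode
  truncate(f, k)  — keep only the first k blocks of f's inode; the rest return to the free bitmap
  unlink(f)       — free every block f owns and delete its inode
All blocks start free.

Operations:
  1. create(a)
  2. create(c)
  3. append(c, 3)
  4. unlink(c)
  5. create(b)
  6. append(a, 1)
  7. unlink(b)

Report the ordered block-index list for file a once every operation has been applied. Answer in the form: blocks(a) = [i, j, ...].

  1. create(a)  ⇒  F..............  {a→[0]}
  2. create(c)  ⇒  FF.............  {a→[0]; c→[1]}
  3. append(c, 3)  ⇒  FFFFF..........  {a→[0]; c→[1, 2, 3, 4]}
  4. unlink(c)  ⇒  F..............  {a→[0]}
  5. create(b)  ⇒  FF.............  {a→[0]; b→[1]}
  6. append(a, 1)  ⇒  FFF............  {a→[0, 2]; b→[1]}
  7. unlink(b)  ⇒  F.F............  {a→[0, 2]}

blocks(a) = [0, 2]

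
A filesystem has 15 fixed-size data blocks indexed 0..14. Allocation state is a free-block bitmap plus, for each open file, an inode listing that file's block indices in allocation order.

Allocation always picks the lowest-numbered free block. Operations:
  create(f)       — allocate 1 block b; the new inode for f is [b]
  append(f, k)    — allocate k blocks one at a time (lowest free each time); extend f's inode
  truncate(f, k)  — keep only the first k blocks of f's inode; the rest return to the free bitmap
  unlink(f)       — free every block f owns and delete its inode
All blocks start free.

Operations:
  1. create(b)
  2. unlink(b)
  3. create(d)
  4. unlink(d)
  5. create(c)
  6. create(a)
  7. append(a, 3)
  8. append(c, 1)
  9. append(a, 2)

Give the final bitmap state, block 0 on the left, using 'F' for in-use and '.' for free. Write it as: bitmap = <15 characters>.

  1. create(b)  ⇒  F..............  {b→[0]}
  2. unlink(b)  ⇒  ...............  {}
  3. create(d)  ⇒  F..............  {d→[0]}
  4. unlink(d)  ⇒  ...............  {}
  5. create(c)  ⇒  F..............  {c→[0]}
  6. create(a)  ⇒  FF.............  {a→[1]; c→[0]}
  7. append(a, 3)  ⇒  FFFFF..........  {a→[1, 2, 3, 4]; c→[0]}
  8. append(c, 1)  ⇒  FFFFFF.........  {a→[1, 2, 3, 4]; c→[0, 5]}
  9. append(a, 2)  ⇒  FFFFFFFF.......  {a→[1, 2, 3, 4, 6, 7]; c→[0, 5]}

bitmap = FFFFFFFF.......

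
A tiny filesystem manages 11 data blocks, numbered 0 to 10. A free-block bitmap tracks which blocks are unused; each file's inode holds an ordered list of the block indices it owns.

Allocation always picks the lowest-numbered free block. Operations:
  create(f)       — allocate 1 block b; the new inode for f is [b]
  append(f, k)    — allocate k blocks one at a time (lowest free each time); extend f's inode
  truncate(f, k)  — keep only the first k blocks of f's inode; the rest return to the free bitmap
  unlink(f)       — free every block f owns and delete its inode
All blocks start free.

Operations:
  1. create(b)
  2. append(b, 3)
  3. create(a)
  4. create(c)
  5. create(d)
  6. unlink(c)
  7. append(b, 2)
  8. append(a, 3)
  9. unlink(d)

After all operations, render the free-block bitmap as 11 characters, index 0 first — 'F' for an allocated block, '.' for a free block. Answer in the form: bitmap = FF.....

bitmap = FFFFFF.FFFF

  1. create(b)  ⇒  F..........  {b→[0]}
  2. append(b, 3)  ⇒  FFFF.......  {b→[0, 1, 2, 3]}
  3. create(a)  ⇒  FFFFF......  {a→[4]; b→[0, 1, 2, 3]}
  4. create(c)  ⇒  FFFFFF.....  {a→[4]; b→[0, 1, 2, 3]; c→[5]}
  5. create(d)  ⇒  FFFFFFF....  {a→[4]; b→[0, 1, 2, 3]; c→[5]; d→[6]}
  6. unlink(c)  ⇒  FFFFF.F....  {a→[4]; b→[0, 1, 2, 3]; d→[6]}
  7. append(b, 2)  ⇒  FFFFFFFF...  {a→[4]; b→[0, 1, 2, 3, 5, 7]; d→[6]}
  8. append(a, 3)  ⇒  FFFFFFFFFFF  {a→[4, 8, 9, 10]; b→[0, 1, 2, 3, 5, 7]; d→[6]}
  9. unlink(d)  ⇒  FFFFFF.FFFF  {a→[4, 8, 9, 10]; b→[0, 1, 2, 3, 5, 7]}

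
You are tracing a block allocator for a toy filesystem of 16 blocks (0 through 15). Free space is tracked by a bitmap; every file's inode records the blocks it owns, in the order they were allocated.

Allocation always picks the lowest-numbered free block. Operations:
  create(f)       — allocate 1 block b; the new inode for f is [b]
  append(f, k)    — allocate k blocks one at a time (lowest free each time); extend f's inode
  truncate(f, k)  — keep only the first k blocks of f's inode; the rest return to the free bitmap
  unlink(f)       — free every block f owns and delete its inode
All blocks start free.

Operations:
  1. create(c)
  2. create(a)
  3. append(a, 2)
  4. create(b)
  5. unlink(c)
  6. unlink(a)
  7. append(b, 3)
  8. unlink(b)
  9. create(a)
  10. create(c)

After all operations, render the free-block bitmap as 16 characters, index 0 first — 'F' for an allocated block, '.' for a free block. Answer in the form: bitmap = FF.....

bitmap = FF..............

  1. create(c)  ⇒  F...............  {c→[0]}
  2. create(a)  ⇒  FF..............  {a→[1]; c→[0]}
  3. append(a, 2)  ⇒  FFFF............  {a→[1, 2, 3]; c→[0]}
  4. create(b)  ⇒  FFFFF...........  {a→[1, 2, 3]; b→[4]; c→[0]}
  5. unlink(c)  ⇒  .FFFF...........  {a→[1, 2, 3]; b→[4]}
  6. unlink(a)  ⇒  ....F...........  {b→[4]}
  7. append(b, 3)  ⇒  FFF.F...........  {b→[4, 0, 1, 2]}
  8. unlink(b)  ⇒  ................  {}
  9. create(a)  ⇒  F...............  {a→[0]}
  10. create(c)  ⇒  FF..............  {a→[0]; c→[1]}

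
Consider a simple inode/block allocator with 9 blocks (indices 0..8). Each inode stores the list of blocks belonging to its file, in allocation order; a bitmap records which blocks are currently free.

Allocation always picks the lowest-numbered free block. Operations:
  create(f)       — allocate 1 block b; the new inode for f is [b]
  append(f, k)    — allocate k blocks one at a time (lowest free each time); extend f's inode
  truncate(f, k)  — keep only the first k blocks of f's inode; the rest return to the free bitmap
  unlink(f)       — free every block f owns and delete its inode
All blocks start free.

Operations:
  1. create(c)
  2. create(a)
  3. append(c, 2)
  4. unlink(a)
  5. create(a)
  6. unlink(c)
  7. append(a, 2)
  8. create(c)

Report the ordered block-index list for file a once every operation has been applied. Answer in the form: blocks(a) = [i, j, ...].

blocks(a) = [1, 0, 2]

after create(c) → c:[0]  free=[F........]
after create(a) → a:[1], c:[0]  free=[FF.......]
after append(c, 2) → a:[1], c:[0, 2, 3]  free=[FFFF.....]
after unlink(a) → c:[0, 2, 3]  free=[F.FF.....]
after create(a) → a:[1], c:[0, 2, 3]  free=[FFFF.....]
after unlink(c) → a:[1]  free=[.F.......]
after append(a, 2) → a:[1, 0, 2]  free=[FFF......]
after create(c) → a:[1, 0, 2], c:[3]  free=[FFFF.....]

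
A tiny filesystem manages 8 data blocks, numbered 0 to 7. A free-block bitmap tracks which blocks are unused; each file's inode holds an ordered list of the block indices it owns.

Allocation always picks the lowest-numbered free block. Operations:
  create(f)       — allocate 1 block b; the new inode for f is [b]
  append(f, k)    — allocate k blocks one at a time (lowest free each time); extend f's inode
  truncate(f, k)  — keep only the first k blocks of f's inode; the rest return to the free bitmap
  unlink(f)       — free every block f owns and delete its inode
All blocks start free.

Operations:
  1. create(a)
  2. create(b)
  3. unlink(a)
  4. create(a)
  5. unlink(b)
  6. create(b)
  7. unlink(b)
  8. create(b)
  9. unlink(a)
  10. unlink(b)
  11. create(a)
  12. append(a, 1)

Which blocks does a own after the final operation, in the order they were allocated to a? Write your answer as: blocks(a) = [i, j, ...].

blocks(a) = [0, 1]

after create(a) → a:[0]  free=[F.......]
after create(b) → a:[0], b:[1]  free=[FF......]
after unlink(a) → b:[1]  free=[.F......]
after create(a) → a:[0], b:[1]  free=[FF......]
after unlink(b) → a:[0]  free=[F.......]
after create(b) → a:[0], b:[1]  free=[FF......]
after unlink(b) → a:[0]  free=[F.......]
after create(b) → a:[0], b:[1]  free=[FF......]
after unlink(a) → b:[1]  free=[.F......]
after unlink(b) →   free=[........]
after create(a) → a:[0]  free=[F.......]
after append(a, 1) → a:[0, 1]  free=[FF......]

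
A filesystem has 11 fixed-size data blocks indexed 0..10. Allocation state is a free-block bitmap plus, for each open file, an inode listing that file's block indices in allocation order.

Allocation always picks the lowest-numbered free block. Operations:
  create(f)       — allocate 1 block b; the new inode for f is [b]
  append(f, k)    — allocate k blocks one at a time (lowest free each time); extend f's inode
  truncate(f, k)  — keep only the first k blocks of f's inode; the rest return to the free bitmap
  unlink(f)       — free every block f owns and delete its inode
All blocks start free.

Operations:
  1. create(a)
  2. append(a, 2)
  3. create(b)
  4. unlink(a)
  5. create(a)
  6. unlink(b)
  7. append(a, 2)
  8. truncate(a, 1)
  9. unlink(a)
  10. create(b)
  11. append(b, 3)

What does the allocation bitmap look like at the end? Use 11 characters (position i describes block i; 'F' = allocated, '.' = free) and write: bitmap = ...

  1. create(a)  ⇒  F..........  {a→[0]}
  2. append(a, 2)  ⇒  FFF........  {a→[0, 1, 2]}
  3. create(b)  ⇒  FFFF.......  {a→[0, 1, 2]; b→[3]}
  4. unlink(a)  ⇒  ...F.......  {b→[3]}
  5. create(a)  ⇒  F..F.......  {a→[0]; b→[3]}
  6. unlink(b)  ⇒  F..........  {a→[0]}
  7. append(a, 2)  ⇒  FFF........  {a→[0, 1, 2]}
  8. truncate(a, 1)  ⇒  F..........  {a→[0]}
  9. unlink(a)  ⇒  ...........  {}
  10. create(b)  ⇒  F..........  {b→[0]}
  11. append(b, 3)  ⇒  FFFF.......  {b→[0, 1, 2, 3]}

bitmap = FFFF.......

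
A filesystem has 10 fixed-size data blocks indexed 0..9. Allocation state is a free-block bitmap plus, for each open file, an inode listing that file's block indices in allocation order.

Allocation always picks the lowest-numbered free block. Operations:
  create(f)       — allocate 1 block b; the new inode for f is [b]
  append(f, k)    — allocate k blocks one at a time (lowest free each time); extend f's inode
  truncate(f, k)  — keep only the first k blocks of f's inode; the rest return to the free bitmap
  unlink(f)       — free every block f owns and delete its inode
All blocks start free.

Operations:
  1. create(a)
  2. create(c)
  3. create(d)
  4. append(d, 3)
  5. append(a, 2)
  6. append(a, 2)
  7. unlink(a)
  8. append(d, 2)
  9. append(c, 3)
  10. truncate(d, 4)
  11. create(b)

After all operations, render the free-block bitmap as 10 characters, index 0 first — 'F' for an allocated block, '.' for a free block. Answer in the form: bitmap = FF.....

bitmap = FFFFFF.FFF

create(a): bitmap=F......... | a=[0]
create(c): bitmap=FF........ | a=[0] c=[1]
create(d): bitmap=FFF....... | a=[0] c=[1] d=[2]
append(d, 3): bitmap=FFFFFF.... | a=[0] c=[1] d=[2, 3, 4, 5]
append(a, 2): bitmap=FFFFFFFF.. | a=[0, 6, 7] c=[1] d=[2, 3, 4, 5]
append(a, 2): bitmap=FFFFFFFFFF | a=[0, 6, 7, 8, 9] c=[1] d=[2, 3, 4, 5]
unlink(a): bitmap=.FFFFF.... | c=[1] d=[2, 3, 4, 5]
append(d, 2): bitmap=FFFFFFF... | c=[1] d=[2, 3, 4, 5, 0, 6]
append(c, 3): bitmap=FFFFFFFFFF | c=[1, 7, 8, 9] d=[2, 3, 4, 5, 0, 6]
truncate(d, 4): bitmap=.FFFFF.FFF | c=[1, 7, 8, 9] d=[2, 3, 4, 5]
create(b): bitmap=FFFFFF.FFF | b=[0] c=[1, 7, 8, 9] d=[2, 3, 4, 5]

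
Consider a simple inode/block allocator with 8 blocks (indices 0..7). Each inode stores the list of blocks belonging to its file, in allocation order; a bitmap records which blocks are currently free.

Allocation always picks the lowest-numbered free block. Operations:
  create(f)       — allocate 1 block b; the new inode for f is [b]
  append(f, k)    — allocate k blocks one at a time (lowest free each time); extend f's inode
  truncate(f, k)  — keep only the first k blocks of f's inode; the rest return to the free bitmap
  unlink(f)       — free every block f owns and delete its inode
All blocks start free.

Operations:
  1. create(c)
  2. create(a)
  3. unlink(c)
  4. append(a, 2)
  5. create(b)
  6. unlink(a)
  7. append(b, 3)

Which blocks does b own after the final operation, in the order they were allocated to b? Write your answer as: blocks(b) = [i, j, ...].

create(c): bitmap=F....... | c=[0]
create(a): bitmap=FF...... | a=[1] c=[0]
unlink(c): bitmap=.F...... | a=[1]
append(a, 2): bitmap=FFF..... | a=[1, 0, 2]
create(b): bitmap=FFFF.... | a=[1, 0, 2] b=[3]
unlink(a): bitmap=...F.... | b=[3]
append(b, 3): bitmap=FFFF.... | b=[3, 0, 1, 2]

blocks(b) = [3, 0, 1, 2]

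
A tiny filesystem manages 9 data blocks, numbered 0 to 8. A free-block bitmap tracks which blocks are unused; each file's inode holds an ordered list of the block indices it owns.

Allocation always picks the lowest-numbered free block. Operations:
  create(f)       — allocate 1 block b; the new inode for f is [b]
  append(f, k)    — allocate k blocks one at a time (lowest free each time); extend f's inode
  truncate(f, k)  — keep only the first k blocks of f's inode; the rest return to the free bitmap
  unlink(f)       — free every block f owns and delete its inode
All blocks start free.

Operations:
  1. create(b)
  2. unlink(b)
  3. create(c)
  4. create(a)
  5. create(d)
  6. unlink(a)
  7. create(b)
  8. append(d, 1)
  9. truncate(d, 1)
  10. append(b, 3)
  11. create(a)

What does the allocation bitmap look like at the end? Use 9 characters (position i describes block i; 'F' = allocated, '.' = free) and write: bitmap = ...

bitmap = FFFFFFF..

  1. create(b)  ⇒  F........  {b→[0]}
  2. unlink(b)  ⇒  .........  {}
  3. create(c)  ⇒  F........  {c→[0]}
  4. create(a)  ⇒  FF.......  {a→[1]; c→[0]}
  5. create(d)  ⇒  FFF......  {a→[1]; c→[0]; d→[2]}
  6. unlink(a)  ⇒  F.F......  {c→[0]; d→[2]}
  7. create(b)  ⇒  FFF......  {b→[1]; c→[0]; d→[2]}
  8. append(d, 1)  ⇒  FFFF.....  {b→[1]; c→[0]; d→[2, 3]}
  9. truncate(d, 1)  ⇒  FFF......  {b→[1]; c→[0]; d→[2]}
  10. append(b, 3)  ⇒  FFFFFF...  {b→[1, 3, 4, 5]; c→[0]; d→[2]}
  11. create(a)  ⇒  FFFFFFF..  {a→[6]; b→[1, 3, 4, 5]; c→[0]; d→[2]}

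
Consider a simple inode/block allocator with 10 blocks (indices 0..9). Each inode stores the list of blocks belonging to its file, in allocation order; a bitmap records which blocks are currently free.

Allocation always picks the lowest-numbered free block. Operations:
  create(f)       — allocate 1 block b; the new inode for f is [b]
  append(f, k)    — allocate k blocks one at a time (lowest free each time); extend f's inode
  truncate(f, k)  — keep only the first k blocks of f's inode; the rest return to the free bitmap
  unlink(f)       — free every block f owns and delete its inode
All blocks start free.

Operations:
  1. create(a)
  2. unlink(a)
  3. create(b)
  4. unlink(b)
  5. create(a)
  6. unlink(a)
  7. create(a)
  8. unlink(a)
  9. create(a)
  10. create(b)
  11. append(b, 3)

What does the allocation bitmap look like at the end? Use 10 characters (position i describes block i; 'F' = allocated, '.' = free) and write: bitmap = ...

create(a): bitmap=F......... | a=[0]
unlink(a): bitmap=.......... | 
create(b): bitmap=F......... | b=[0]
unlink(b): bitmap=.......... | 
create(a): bitmap=F......... | a=[0]
unlink(a): bitmap=.......... | 
create(a): bitmap=F......... | a=[0]
unlink(a): bitmap=.......... | 
create(a): bitmap=F......... | a=[0]
create(b): bitmap=FF........ | a=[0] b=[1]
append(b, 3): bitmap=FFFFF..... | a=[0] b=[1, 2, 3, 4]

bitmap = FFFFF.....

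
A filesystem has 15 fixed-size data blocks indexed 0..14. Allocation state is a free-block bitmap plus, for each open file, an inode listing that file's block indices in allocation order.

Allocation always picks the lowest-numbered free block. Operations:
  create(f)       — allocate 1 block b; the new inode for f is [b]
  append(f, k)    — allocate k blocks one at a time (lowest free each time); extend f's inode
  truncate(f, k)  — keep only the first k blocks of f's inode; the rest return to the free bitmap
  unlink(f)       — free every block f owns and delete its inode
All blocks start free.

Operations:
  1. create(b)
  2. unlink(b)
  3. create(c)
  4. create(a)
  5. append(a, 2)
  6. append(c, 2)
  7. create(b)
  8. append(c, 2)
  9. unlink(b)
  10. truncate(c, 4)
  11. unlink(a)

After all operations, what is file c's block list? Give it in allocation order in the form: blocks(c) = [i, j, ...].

create(b): bitmap=F.............. | b=[0]
unlink(b): bitmap=............... | 
create(c): bitmap=F.............. | c=[0]
create(a): bitmap=FF............. | a=[1] c=[0]
append(a, 2): bitmap=FFFF........... | a=[1, 2, 3] c=[0]
append(c, 2): bitmap=FFFFFF......... | a=[1, 2, 3] c=[0, 4, 5]
create(b): bitmap=FFFFFFF........ | a=[1, 2, 3] b=[6] c=[0, 4, 5]
append(c, 2): bitmap=FFFFFFFFF...... | a=[1, 2, 3] b=[6] c=[0, 4, 5, 7, 8]
unlink(b): bitmap=FFFFFF.FF...... | a=[1, 2, 3] c=[0, 4, 5, 7, 8]
truncate(c, 4): bitmap=FFFFFF.F....... | a=[1, 2, 3] c=[0, 4, 5, 7]
unlink(a): bitmap=F...FF.F....... | c=[0, 4, 5, 7]

blocks(c) = [0, 4, 5, 7]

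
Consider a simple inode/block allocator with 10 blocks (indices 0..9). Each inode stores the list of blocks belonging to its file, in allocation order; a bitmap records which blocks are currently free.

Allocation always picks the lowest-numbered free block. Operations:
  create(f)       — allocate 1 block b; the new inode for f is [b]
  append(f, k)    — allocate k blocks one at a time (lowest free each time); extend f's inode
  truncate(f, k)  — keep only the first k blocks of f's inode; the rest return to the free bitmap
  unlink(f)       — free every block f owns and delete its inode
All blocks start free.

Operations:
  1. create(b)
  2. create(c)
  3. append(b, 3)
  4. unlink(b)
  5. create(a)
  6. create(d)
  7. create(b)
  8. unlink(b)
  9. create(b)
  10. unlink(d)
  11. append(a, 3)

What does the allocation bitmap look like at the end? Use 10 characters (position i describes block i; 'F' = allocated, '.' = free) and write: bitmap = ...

bitmap = FFFFFF....

create(b): bitmap=F......... | b=[0]
create(c): bitmap=FF........ | b=[0] c=[1]
append(b, 3): bitmap=FFFFF..... | b=[0, 2, 3, 4] c=[1]
unlink(b): bitmap=.F........ | c=[1]
create(a): bitmap=FF........ | a=[0] c=[1]
create(d): bitmap=FFF....... | a=[0] c=[1] d=[2]
create(b): bitmap=FFFF...... | a=[0] b=[3] c=[1] d=[2]
unlink(b): bitmap=FFF....... | a=[0] c=[1] d=[2]
create(b): bitmap=FFFF...... | a=[0] b=[3] c=[1] d=[2]
unlink(d): bitmap=FF.F...... | a=[0] b=[3] c=[1]
append(a, 3): bitmap=FFFFFF.... | a=[0, 2, 4, 5] b=[3] c=[1]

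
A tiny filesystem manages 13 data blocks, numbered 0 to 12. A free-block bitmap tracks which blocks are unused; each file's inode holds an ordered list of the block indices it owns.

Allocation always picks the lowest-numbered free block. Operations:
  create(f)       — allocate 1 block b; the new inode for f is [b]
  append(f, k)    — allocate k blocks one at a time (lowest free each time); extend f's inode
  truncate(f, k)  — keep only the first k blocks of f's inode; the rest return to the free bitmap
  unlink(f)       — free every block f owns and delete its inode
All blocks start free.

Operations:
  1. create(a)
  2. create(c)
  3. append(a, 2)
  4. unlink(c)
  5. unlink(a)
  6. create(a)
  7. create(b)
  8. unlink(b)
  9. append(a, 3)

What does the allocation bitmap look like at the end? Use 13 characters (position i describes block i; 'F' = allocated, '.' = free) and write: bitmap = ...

  1. create(a)  ⇒  F............  {a→[0]}
  2. create(c)  ⇒  FF...........  {a→[0]; c→[1]}
  3. append(a, 2)  ⇒  FFFF.........  {a→[0, 2, 3]; c→[1]}
  4. unlink(c)  ⇒  F.FF.........  {a→[0, 2, 3]}
  5. unlink(a)  ⇒  .............  {}
  6. create(a)  ⇒  F............  {a→[0]}
  7. create(b)  ⇒  FF...........  {a→[0]; b→[1]}
  8. unlink(b)  ⇒  F............  {a→[0]}
  9. append(a, 3)  ⇒  FFFF.........  {a→[0, 1, 2, 3]}

bitmap = FFFF.........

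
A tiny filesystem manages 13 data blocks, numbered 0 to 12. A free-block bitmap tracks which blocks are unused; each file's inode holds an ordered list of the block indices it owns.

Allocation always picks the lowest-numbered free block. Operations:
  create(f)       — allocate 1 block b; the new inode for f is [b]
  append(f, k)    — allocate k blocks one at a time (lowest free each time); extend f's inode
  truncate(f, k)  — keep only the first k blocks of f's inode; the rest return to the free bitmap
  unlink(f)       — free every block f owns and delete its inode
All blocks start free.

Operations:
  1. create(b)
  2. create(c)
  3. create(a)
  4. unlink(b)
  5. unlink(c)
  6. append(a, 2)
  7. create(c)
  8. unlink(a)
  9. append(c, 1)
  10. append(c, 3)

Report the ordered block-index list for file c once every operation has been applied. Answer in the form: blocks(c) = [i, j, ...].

  1. create(b)  ⇒  F............  {b→[0]}
  2. create(c)  ⇒  FF...........  {b→[0]; c→[1]}
  3. create(a)  ⇒  FFF..........  {a→[2]; b→[0]; c→[1]}
  4. unlink(b)  ⇒  .FF..........  {a→[2]; c→[1]}
  5. unlink(c)  ⇒  ..F..........  {a→[2]}
  6. append(a, 2)  ⇒  FFF..........  {a→[2, 0, 1]}
  7. create(c)  ⇒  FFFF.........  {a→[2, 0, 1]; c→[3]}
  8. unlink(a)  ⇒  ...F.........  {c→[3]}
  9. append(c, 1)  ⇒  F..F.........  {c→[3, 0]}
  10. append(c, 3)  ⇒  FFFFF........  {c→[3, 0, 1, 2, 4]}

blocks(c) = [3, 0, 1, 2, 4]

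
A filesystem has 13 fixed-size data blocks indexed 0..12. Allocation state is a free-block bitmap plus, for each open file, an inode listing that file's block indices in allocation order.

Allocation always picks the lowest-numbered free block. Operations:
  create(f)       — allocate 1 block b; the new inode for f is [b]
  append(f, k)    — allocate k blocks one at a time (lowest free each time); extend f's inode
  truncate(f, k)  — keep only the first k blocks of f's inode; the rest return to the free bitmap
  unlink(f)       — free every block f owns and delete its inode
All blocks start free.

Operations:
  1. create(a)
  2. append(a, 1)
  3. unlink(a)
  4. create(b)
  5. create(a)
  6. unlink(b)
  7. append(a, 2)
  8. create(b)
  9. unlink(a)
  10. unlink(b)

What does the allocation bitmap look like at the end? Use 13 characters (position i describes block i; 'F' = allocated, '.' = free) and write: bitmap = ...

bitmap = .............

after create(a) → a:[0]  free=[F............]
after append(a, 1) → a:[0, 1]  free=[FF...........]
after unlink(a) →   free=[.............]
after create(b) → b:[0]  free=[F............]
after create(a) → a:[1], b:[0]  free=[FF...........]
after unlink(b) → a:[1]  free=[.F...........]
after append(a, 2) → a:[1, 0, 2]  free=[FFF..........]
after create(b) → a:[1, 0, 2], b:[3]  free=[FFFF.........]
after unlink(a) → b:[3]  free=[...F.........]
after unlink(b) →   free=[.............]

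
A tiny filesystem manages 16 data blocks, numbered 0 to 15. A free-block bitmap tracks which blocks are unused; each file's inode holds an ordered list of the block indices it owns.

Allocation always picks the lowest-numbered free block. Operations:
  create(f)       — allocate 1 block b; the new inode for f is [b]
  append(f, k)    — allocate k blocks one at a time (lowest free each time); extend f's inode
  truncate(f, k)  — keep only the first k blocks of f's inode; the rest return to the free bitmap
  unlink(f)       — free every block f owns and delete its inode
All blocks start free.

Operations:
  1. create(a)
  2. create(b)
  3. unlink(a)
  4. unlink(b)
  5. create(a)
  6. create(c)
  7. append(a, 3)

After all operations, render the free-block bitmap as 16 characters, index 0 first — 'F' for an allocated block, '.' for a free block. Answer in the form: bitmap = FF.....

[1] create(a) — a=0 (map F...............)
[2] create(b) — a=0 b=1 (map FF..............)
[3] unlink(a) — b=1 (map .F..............)
[4] unlink(b) —  (map ................)
[5] create(a) — a=0 (map F...............)
[6] create(c) — a=0 c=1 (map FF..............)
[7] append(a, 3) — a=0,2,3,4 c=1 (map FFFFF...........)

bitmap = FFFFF...........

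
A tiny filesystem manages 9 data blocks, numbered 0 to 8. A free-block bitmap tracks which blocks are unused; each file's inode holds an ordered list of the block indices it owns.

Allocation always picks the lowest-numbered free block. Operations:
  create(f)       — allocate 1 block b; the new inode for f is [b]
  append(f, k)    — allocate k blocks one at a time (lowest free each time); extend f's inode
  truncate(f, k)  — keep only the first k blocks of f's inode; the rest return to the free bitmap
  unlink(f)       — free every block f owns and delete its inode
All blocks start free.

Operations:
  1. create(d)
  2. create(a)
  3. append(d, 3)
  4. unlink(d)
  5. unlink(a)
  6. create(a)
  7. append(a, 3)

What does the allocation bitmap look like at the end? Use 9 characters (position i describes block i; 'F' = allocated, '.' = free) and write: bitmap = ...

create(d): bitmap=F........ | d=[0]
create(a): bitmap=FF....... | a=[1] d=[0]
append(d, 3): bitmap=FFFFF.... | a=[1] d=[0, 2, 3, 4]
unlink(d): bitmap=.F....... | a=[1]
unlink(a): bitmap=......... | 
create(a): bitmap=F........ | a=[0]
append(a, 3): bitmap=FFFF..... | a=[0, 1, 2, 3]

bitmap = FFFF.....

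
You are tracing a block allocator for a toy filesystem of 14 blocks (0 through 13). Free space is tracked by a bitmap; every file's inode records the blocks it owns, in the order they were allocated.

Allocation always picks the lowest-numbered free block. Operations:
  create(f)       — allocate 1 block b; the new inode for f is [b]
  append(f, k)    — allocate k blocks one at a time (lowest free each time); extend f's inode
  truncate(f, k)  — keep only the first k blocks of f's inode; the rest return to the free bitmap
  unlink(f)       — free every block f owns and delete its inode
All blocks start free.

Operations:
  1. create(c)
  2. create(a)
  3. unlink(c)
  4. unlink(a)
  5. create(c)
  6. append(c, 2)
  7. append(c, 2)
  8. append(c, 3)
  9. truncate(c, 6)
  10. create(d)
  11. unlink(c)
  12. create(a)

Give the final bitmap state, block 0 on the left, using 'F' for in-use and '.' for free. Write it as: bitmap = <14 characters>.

bitmap = F.....F.......

[1] create(c) — c=0 (map F.............)
[2] create(a) — a=1 c=0 (map FF............)
[3] unlink(c) — a=1 (map .F............)
[4] unlink(a) —  (map ..............)
[5] create(c) — c=0 (map F.............)
[6] append(c, 2) — c=0,1,2 (map FFF...........)
[7] append(c, 2) — c=0,1,2,3,4 (map FFFFF.........)
[8] append(c, 3) — c=0,1,2,3,4,5,6,7 (map FFFFFFFF......)
[9] truncate(c, 6) — c=0,1,2,3,4,5 (map FFFFFF........)
[10] create(d) — c=0,1,2,3,4,5 d=6 (map FFFFFFF.......)
[11] unlink(c) — d=6 (map ......F.......)
[12] create(a) — a=0 d=6 (map F.....F.......)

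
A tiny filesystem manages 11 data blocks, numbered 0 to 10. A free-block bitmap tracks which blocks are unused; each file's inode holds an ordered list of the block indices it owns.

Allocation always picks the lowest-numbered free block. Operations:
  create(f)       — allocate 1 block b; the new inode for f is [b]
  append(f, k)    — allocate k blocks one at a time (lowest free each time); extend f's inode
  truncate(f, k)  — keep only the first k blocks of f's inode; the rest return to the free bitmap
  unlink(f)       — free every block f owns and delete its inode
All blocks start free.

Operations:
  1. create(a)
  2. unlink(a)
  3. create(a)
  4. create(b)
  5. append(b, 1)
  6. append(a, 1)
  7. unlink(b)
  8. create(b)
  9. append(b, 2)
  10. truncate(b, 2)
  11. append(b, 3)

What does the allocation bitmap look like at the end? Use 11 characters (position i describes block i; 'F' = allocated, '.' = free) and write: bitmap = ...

  1. create(a)  ⇒  F..........  {a→[0]}
  2. unlink(a)  ⇒  ...........  {}
  3. create(a)  ⇒  F..........  {a→[0]}
  4. create(b)  ⇒  FF.........  {a→[0]; b→[1]}
  5. append(b, 1)  ⇒  FFF........  {a→[0]; b→[1, 2]}
  6. append(a, 1)  ⇒  FFFF.......  {a→[0, 3]; b→[1, 2]}
  7. unlink(b)  ⇒  F..F.......  {a→[0, 3]}
  8. create(b)  ⇒  FF.F.......  {a→[0, 3]; b→[1]}
  9. append(b, 2)  ⇒  FFFFF......  {a→[0, 3]; b→[1, 2, 4]}
  10. truncate(b, 2)  ⇒  FFFF.......  {a→[0, 3]; b→[1, 2]}
  11. append(b, 3)  ⇒  FFFFFFF....  {a→[0, 3]; b→[1, 2, 4, 5, 6]}

bitmap = FFFFFFF....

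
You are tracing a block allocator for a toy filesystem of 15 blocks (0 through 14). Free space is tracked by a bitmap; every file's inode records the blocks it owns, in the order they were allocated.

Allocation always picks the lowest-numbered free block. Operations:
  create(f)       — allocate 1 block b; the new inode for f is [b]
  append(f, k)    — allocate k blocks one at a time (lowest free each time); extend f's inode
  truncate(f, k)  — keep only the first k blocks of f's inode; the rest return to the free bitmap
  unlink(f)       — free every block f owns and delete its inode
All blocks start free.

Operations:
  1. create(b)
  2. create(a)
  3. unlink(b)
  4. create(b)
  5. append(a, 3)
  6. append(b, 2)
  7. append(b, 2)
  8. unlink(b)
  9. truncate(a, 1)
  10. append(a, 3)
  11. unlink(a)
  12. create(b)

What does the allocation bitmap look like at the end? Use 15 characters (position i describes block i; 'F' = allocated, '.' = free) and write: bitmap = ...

bitmap = F..............

[1] create(b) — b=0 (map F..............)
[2] create(a) — a=1 b=0 (map FF.............)
[3] unlink(b) — a=1 (map .F.............)
[4] create(b) — a=1 b=0 (map FF.............)
[5] append(a, 3) — a=1,2,3,4 b=0 (map FFFFF..........)
[6] append(b, 2) — a=1,2,3,4 b=0,5,6 (map FFFFFFF........)
[7] append(b, 2) — a=1,2,3,4 b=0,5,6,7,8 (map FFFFFFFFF......)
[8] unlink(b) — a=1,2,3,4 (map .FFFF..........)
[9] truncate(a, 1) — a=1 (map .F.............)
[10] append(a, 3) — a=1,0,2,3 (map FFFF...........)
[11] unlink(a) —  (map ...............)
[12] create(b) — b=0 (map F..............)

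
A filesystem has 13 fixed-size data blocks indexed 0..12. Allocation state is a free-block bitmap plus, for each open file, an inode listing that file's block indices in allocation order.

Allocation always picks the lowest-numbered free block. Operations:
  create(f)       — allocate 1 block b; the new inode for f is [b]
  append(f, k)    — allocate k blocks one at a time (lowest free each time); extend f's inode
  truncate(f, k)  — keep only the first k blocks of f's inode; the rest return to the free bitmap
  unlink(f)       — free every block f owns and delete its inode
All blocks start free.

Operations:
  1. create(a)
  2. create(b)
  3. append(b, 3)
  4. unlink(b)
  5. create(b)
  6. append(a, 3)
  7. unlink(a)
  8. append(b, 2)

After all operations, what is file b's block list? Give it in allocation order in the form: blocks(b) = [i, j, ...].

create(a): bitmap=F............ | a=[0]
create(b): bitmap=FF........... | a=[0] b=[1]
append(b, 3): bitmap=FFFFF........ | a=[0] b=[1, 2, 3, 4]
unlink(b): bitmap=F............ | a=[0]
create(b): bitmap=FF........... | a=[0] b=[1]
append(a, 3): bitmap=FFFFF........ | a=[0, 2, 3, 4] b=[1]
unlink(a): bitmap=.F........... | b=[1]
append(b, 2): bitmap=FFF.......... | b=[1, 0, 2]

blocks(b) = [1, 0, 2]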